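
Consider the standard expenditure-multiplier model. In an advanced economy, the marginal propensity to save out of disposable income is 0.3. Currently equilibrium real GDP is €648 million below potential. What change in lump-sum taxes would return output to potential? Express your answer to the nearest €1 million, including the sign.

−€278 million

MPC = 1 − MPS = 1 − 0.3 = 0.7.
Spending multiplier = 1/(1 − MPC) = 1/(1 − 0.7) = 1/0.3 ≈ 3.333.
Tax multiplier = −c·k = −0.7/0.3 ≈ −2.333. Need ΔY = +€648 million, so ΔT = ΔY/(−c·k) = −(+€648 million) × 0.3 / 0.7 ≈ −€278 million.
The government should cut lump-sum taxes by €278 million.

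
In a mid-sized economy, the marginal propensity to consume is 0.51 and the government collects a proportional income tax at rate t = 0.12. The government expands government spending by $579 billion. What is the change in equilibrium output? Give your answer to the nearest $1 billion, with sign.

Government-spending multiplier = 1/(1 − c(1−t)) = 1/(1 − 0.51×0.88) = 1/0.5512 ≈ 1.814.
ΔY = k × ΔG = (+$579 billion) / 0.5512 ≈ +$1,050 billion.

+$1,050 billion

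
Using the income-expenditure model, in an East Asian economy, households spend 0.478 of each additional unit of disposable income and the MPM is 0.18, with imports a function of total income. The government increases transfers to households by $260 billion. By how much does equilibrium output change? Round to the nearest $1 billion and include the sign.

+$177 billion

The transfer change shifts disposable income by +$260 billion, so first-round consumption changes by c·ΔTR = 0.478 × (+$260 billion) = +$124.28 billion.
Expenditure multiplier = 1/(1 − c + m) = 1/(1 − 0.478 + 0.18) = 1/0.702 ≈ 1.425.
The transfer multiplier is c × k ≈ 0.681, so ΔY = k × (c·ΔTR) = (+$124.28 billion) / 0.702 ≈ +$177 billion.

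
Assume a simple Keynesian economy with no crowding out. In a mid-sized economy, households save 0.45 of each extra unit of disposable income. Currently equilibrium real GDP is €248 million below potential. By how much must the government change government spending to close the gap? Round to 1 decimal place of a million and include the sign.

MPC = 1 − MPS = 1 − 0.45 = 0.55.
Spending multiplier = 1/(1 − MPC) = 1/(1 − 0.55) = 1/0.45 ≈ 2.222.
Need ΔY = +€248 million, so ΔG = ΔY/k = (+€248 million) × 0.45 = +€111.6 million.
The government should increase government spending by €111.6 million.

+€111.6 million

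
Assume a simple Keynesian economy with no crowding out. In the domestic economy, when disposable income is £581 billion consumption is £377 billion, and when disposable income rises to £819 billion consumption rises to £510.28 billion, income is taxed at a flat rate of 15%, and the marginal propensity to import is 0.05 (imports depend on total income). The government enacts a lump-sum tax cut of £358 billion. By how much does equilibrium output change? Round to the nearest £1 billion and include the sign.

MPC = ΔC/ΔYd = (510.28 − 377)/(819 − 581) = 133.28/238 = 0.56.
A lump-sum tax change of −£358 billion shifts disposable income by +£358 billion; first-round consumption changes by −c × ΔT = −0.56 × (−£358 billion) = +£200.48 billion.
Expenditure multiplier = 1/(1 − c(1−t) + m) = 1/(1 − 0.56×0.85 + 0.05) = 1/0.574 ≈ 1.742.
The tax multiplier is −c × k ≈ −0.976, so ΔY = k × (−c·ΔT) = (+£200.48 billion) / 0.574 ≈ +£349 billion.

+£349 billion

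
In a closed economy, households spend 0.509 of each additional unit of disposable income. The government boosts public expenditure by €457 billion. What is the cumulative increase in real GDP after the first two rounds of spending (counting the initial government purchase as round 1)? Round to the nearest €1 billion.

Round 1 adds ΔG = €457 billion; each later round is MPC = 0.509 times the previous.
After 2 rounds: 457 + 232.613 = ΔG·(1 − c^2)/(1 − c) = 457 × (1 − 0.259081)/0.491 ≈ €690 billion.

€690 billion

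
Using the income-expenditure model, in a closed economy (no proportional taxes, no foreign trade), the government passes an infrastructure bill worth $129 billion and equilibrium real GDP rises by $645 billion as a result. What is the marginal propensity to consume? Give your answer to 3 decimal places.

Implied spending multiplier k = ΔY/ΔG = 645/129 = 5.
Since k = 1/(1 − MPC), MPC = 1 − 1/k = 1 − ΔG/ΔY = 1 − 129/645 = 0.800.

0.800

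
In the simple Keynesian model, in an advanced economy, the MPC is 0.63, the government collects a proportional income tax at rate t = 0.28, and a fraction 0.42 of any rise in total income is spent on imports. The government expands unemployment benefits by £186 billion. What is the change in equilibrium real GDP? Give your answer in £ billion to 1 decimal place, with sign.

The transfer change shifts disposable income by +£186 billion, so first-round consumption changes by c·ΔTR = 0.63 × (+£186 billion) = +£117.18 billion.
Expenditure multiplier = 1/(1 − c(1−t) + m) = 1/(1 − 0.63×0.72 + 0.42) = 1/0.9664 ≈ 1.035.
The transfer multiplier is c × k ≈ 0.652, so ΔY = k × (c·ΔTR) = (+£117.18 billion) / 0.9664 ≈ +£121.3 billion.

+£121.3 billion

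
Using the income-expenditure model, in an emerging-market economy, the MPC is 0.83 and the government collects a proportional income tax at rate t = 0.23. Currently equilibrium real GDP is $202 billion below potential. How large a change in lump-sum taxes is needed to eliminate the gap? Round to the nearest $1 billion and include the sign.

−$88 billion

Spending multiplier = 1/(1 − c(1−t)) = 1/(1 − 0.83×0.77) = 1/0.3609 ≈ 2.771.
Tax multiplier = −c·k = −0.83/0.3609 ≈ −2.3. Need ΔY = +$202 billion, so ΔT = ΔY/(−c·k) = −(+$202 billion) × 0.3609 / 0.83 ≈ −$88 billion.
The government should cut lump-sum taxes by $88 billion.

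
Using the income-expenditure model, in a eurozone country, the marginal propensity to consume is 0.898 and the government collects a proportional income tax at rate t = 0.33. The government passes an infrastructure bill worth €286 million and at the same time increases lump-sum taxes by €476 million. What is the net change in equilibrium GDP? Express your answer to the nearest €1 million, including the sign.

Expenditure multiplier = 1/(1 − c(1−t)) = 1/(1 − 0.898×0.67) = 1/0.39834 ≈ 2.51.
ΔG contributes k·ΔG = (+€286 million) / 0.39834 ≈ +€718 million.
ΔT of +€476 million changes first-round spending by −c·ΔT = −€427.448 million, contributing k·(−c·ΔT) = (−€427.448 million) / 0.39834 ≈ −€1,073.1 million.
Net ΔY = k(ΔG − c·ΔT) = (−€141.448 million) / 0.39834 ≈ −€355 million.

−€355 million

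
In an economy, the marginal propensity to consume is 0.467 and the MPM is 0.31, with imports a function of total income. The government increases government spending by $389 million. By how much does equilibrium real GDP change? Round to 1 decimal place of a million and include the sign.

Government-spending multiplier = 1/(1 − c + m) = 1/(1 − 0.467 + 0.31) = 1/0.843 ≈ 1.186.
ΔY = k × ΔG = (+$389 million) / 0.843 ≈ +$461.4 million.

+$461.4 million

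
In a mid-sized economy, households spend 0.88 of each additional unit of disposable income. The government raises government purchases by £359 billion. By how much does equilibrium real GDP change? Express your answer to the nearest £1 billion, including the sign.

+£2,992 billion

Expenditure multiplier = 1/(1 − MPC) = 1/(1 − 0.88) = 1/0.12 ≈ 8.333.
ΔY = k × ΔG = (+£359 billion) / 0.12 ≈ +£2,992 billion.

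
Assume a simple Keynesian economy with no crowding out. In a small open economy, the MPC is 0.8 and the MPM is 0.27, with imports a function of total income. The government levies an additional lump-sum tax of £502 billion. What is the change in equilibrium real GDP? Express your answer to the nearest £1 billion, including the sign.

A lump-sum tax change of +£502 billion shifts disposable income by −£502 billion; first-round consumption changes by −c × ΔT = −0.8 × (+£502 billion) = −£401.6 billion.
Expenditure multiplier = 1/(1 − c + m) = 1/(1 − 0.8 + 0.27) = 1/0.47 ≈ 2.128.
The tax multiplier is −c × k ≈ −1.702, so ΔY = k × (−c·ΔT) = (−£401.6 billion) / 0.47 ≈ −£854 billion.

−£854 billion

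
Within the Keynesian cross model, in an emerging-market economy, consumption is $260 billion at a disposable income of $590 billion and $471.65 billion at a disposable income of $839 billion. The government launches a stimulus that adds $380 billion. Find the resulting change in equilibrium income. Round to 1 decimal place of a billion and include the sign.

MPC = ΔC/ΔYd = (471.65 − 260)/(839 − 590) = 211.65/249 = 0.85.
Expenditure multiplier = 1/(1 − MPC) = 1/(1 − 0.85) = 1/0.15 ≈ 6.667.
ΔY = k × ΔG = (+$380 billion) / 0.15 ≈ +$2,533.3 billion.

+$2,533.3 billion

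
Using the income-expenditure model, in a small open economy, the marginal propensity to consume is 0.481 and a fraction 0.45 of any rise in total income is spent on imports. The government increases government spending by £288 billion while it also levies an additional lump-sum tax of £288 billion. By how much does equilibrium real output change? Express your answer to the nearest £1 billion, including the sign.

Expenditure multiplier = 1/(1 − c + m) = 1/(1 − 0.481 + 0.45) = 1/0.969 ≈ 1.032.
ΔG contributes k·ΔG = (+£288 billion) / 0.969 ≈ +£297.2 billion.
ΔT of +£288 billion changes first-round spending by −c·ΔT = −£138.528 billion, contributing k·(−c·ΔT) = (−£138.528 billion) / 0.969 ≈ −£143 billion.
Net ΔY = k(ΔG − c·ΔT) = (+£149.472 billion) / 0.969 ≈ +£154 billion.

+£154 billion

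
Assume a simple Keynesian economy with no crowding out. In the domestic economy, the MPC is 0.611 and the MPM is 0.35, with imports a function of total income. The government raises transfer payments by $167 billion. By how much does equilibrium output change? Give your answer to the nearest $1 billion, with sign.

The transfer change shifts disposable income by +$167 billion, so first-round consumption changes by c·ΔTR = 0.611 × (+$167 billion) = +$102.037 billion.
Expenditure multiplier = 1/(1 − c + m) = 1/(1 − 0.611 + 0.35) = 1/0.739 ≈ 1.353.
The transfer multiplier is c × k ≈ 0.827, so ΔY = k × (c·ΔTR) = (+$102.037 billion) / 0.739 ≈ +$138 billion.

+$138 billion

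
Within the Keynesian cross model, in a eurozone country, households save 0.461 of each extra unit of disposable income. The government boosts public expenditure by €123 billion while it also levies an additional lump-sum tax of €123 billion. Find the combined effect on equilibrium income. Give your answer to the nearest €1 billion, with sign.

MPC = 1 − MPS = 1 − 0.461 = 0.539.
Expenditure multiplier = 1/(1 − MPC) = 1/(1 − 0.539) = 1/0.461 ≈ 2.169.
ΔG contributes k·ΔG = (+€123 billion) / 0.461 ≈ +€266.8 billion.
ΔT of +€123 billion changes first-round spending by −c·ΔT = −€66.297 billion, contributing k·(−c·ΔT) = (−€66.297 billion) / 0.461 ≈ −€143.8 billion.
With ΔG = ΔT and no other leakages, the balanced-budget multiplier is 1, so ΔY = ΔG = +€123 billion.

+€123 billion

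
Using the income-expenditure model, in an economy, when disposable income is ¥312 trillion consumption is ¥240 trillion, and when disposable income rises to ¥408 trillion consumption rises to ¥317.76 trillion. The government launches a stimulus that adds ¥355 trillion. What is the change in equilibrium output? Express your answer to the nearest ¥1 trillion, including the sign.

MPC = ΔC/ΔYd = (317.76 − 240)/(408 − 312) = 77.76/96 = 0.81.
Spending multiplier = 1/(1 − MPC) = 1/(1 − 0.81) = 1/0.19 ≈ 5.263.
ΔY = k × ΔG = (+¥355 trillion) / 0.19 ≈ +¥1,868 trillion.

+¥1,868 trillion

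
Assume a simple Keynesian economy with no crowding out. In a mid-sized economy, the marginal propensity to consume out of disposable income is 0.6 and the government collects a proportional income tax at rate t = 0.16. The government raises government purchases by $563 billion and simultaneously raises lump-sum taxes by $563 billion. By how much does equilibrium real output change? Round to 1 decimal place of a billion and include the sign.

Expenditure multiplier = 1/(1 − c(1−t)) = 1/(1 − 0.6×0.84) = 1/0.496 ≈ 2.016.
ΔG contributes k·ΔG = (+$563 billion) / 0.496 ≈ +$1,135.1 billion.
ΔT of +$563 billion changes first-round spending by −c·ΔT = −$337.8 billion, contributing k·(−c·ΔT) = (−$337.8 billion) / 0.496 ≈ −$681 billion.
Net ΔY = k(ΔG − c·ΔT) = (+$225.2 billion) / 0.496 ≈ +$454 billion.

+$454.0 billion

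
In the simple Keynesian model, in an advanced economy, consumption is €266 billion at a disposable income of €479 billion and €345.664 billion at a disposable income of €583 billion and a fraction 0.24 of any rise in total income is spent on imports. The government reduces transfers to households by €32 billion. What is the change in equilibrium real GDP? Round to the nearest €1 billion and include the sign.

MPC = ΔC/ΔYd = (345.664 − 266)/(583 − 479) = 79.664/104 = 0.766.
The transfer change shifts disposable income by −€32 billion, so first-round consumption changes by c·ΔTR = 0.766 × (−€32 billion) = −€24.512 billion.
Expenditure multiplier = 1/(1 − c + m) = 1/(1 − 0.766 + 0.24) = 1/0.474 ≈ 2.11.
The transfer multiplier is c × k ≈ 1.616, so ΔY = k × (c·ΔTR) = (−€24.512 billion) / 0.474 ≈ −€52 billion.

−€52 billion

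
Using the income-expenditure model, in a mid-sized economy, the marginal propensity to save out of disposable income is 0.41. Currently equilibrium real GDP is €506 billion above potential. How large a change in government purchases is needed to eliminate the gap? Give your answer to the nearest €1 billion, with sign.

−€207 billion

MPC = 1 − MPS = 1 − 0.41 = 0.59.
Spending multiplier = 1/(1 − MPC) = 1/(1 − 0.59) = 1/0.41 ≈ 2.439.
Need ΔY = −€506 billion, so ΔG = ΔY/k = (−€506 billion) × 0.41 ≈ −€207 billion.
The government should cut government purchases by €207 billion.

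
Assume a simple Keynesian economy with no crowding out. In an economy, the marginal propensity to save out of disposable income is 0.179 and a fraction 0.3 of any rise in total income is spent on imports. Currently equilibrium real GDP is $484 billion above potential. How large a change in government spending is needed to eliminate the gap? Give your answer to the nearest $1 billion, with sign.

MPC = 1 − MPS = 1 − 0.179 = 0.821.
Spending multiplier = 1/(1 − c + m) = 1/(1 − 0.821 + 0.3) = 1/0.479 ≈ 2.088.
Need ΔY = −$484 billion, so ΔG = ΔY/k = (−$484 billion) × 0.479 ≈ −$232 billion.
The government should cut government spending by $232 billion.

−$232 billion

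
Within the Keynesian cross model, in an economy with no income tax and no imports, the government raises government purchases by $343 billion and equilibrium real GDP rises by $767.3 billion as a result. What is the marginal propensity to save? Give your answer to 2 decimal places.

0.45

Implied spending multiplier k = ΔY/ΔG = 767.3/343 ≈ 2.237.
Since k = 1/(1 − MPC), MPC = 1 − 1/k = 1 − ΔG/ΔY = 1 − 343/767.3 ≈ 0.55.
MPS = 1 − MPC = 0.45.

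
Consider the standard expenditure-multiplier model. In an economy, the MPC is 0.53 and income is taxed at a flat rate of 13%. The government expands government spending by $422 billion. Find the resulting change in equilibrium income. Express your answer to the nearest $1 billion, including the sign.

Spending multiplier = 1/(1 − c(1−t)) = 1/(1 − 0.53×0.87) = 1/0.5389 ≈ 1.856.
ΔY = k × ΔG = (+$422 billion) / 0.5389 ≈ +$783 billion.

+$783 billion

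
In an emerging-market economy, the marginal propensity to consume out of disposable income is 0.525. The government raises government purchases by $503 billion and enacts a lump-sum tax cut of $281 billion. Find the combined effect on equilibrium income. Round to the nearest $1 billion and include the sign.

Expenditure multiplier = 1/(1 − MPC) = 1/(1 − 0.525) = 1/0.475 ≈ 2.105.
ΔG contributes k·ΔG = (+$503 billion) / 0.475 ≈ +$1,058.9 billion.
ΔT of −$281 billion changes first-round spending by −c·ΔT = +$147.525 billion, contributing k·(−c·ΔT) = (+$147.525 billion) / 0.475 ≈ +$310.6 billion.
Net ΔY = k(ΔG − c·ΔT) = (+$650.525 billion) / 0.475 ≈ +$1,370 billion.

+$1,370 billion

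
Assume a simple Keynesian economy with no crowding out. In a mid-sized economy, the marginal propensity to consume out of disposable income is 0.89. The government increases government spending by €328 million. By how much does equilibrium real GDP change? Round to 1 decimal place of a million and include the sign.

+€2,981.8 million

Government-spending multiplier = 1/(1 − MPC) = 1/(1 − 0.89) = 1/0.11 ≈ 9.091.
ΔY = k × ΔG = (+€328 million) / 0.11 ≈ +€2,981.8 million.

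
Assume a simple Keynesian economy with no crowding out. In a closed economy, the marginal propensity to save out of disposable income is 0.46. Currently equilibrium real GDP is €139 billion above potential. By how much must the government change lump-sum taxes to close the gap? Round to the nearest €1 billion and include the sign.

MPC = 1 − MPS = 1 − 0.46 = 0.54.
Spending multiplier = 1/(1 − MPC) = 1/(1 − 0.54) = 1/0.46 ≈ 2.174.
Tax multiplier = −c·k = −0.54/0.46 ≈ −1.174. Need ΔY = −€139 billion, so ΔT = ΔY/(−c·k) = −(−€139 billion) × 0.46 / 0.54 ≈ +€118 billion.
The government should raise lump-sum taxes by €118 billion.

+€118 billion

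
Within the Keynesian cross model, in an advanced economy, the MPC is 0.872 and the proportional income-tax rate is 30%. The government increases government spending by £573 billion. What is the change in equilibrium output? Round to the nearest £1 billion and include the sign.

+£1,471 billion

Spending multiplier = 1/(1 − c(1−t)) = 1/(1 − 0.872×0.7) = 1/0.3896 ≈ 2.567.
ΔY = k × ΔG = (+£573 billion) / 0.3896 ≈ +£1,471 billion.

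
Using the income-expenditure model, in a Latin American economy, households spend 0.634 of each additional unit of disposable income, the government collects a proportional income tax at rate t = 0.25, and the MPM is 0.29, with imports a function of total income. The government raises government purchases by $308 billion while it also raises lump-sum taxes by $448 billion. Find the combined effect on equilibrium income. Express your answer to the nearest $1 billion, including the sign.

+$29 billion

Expenditure multiplier = 1/(1 − c(1−t) + m) = 1/(1 − 0.634×0.75 + 0.29) = 1/0.8145 ≈ 1.228.
ΔG contributes k·ΔG = (+$308 billion) / 0.8145 ≈ +$378.1 billion.
ΔT of +$448 billion changes first-round spending by −c·ΔT = −$284.032 billion, contributing k·(−c·ΔT) = (−$284.032 billion) / 0.8145 ≈ −$348.7 billion.
Net ΔY = k(ΔG − c·ΔT) = (+$23.968 billion) / 0.8145 ≈ +$29 billion.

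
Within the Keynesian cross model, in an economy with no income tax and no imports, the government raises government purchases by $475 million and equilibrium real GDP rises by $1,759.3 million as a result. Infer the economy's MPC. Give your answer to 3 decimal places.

Implied spending multiplier k = ΔY/ΔG = 1,759.3/475 ≈ 3.7038.
Since k = 1/(1 − MPC), MPC = 1 − 1/k = 1 − ΔG/ΔY = 1 − 475/1,759.3 ≈ 0.730.

0.730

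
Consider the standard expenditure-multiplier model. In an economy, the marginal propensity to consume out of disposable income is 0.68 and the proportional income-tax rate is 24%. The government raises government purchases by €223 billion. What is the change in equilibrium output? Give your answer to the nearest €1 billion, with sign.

Expenditure multiplier = 1/(1 − c(1−t)) = 1/(1 − 0.68×0.76) = 1/0.4832 ≈ 2.07.
ΔY = k × ΔG = (+€223 billion) / 0.4832 ≈ +€462 billion.

+€462 billion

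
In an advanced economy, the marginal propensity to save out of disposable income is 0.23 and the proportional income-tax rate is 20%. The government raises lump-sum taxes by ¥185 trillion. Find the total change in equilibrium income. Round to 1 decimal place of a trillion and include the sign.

−¥371.0 trillion

MPC = 1 − MPS = 1 − 0.23 = 0.77.
A lump-sum tax change of +¥185 trillion shifts disposable income by −¥185 trillion; first-round consumption changes by −c × ΔT = −0.77 × (+¥185 trillion) = −¥142.45 trillion.
Expenditure multiplier = 1/(1 − c(1−t)) = 1/(1 − 0.77×0.8) = 1/0.384 ≈ 2.604.
The tax multiplier is −c × k ≈ −2.005, so ΔY = k × (−c·ΔT) = (−¥142.45 trillion) / 0.384 ≈ −¥371 trillion.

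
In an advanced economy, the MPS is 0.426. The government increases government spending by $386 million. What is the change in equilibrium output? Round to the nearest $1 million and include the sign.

MPC = 1 − MPS = 1 − 0.426 = 0.574.
Spending multiplier = 1/(1 − MPC) = 1/(1 − 0.574) = 1/0.426 ≈ 2.347.
ΔY = k × ΔG = (+$386 million) / 0.426 ≈ +$906 million.

+$906 million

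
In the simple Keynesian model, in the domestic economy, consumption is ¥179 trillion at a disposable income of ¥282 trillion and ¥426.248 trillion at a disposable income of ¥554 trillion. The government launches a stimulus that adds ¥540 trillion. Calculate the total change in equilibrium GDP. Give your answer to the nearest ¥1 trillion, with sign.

MPC = ΔC/ΔYd = (426.248 − 179)/(554 − 282) = 247.248/272 = 0.909.
Spending multiplier = 1/(1 − MPC) = 1/(1 − 0.909) = 1/0.091 ≈ 10.989.
ΔY = k × ΔG = (+¥540 trillion) / 0.091 ≈ +¥5,934 trillion.

+¥5,934 trillion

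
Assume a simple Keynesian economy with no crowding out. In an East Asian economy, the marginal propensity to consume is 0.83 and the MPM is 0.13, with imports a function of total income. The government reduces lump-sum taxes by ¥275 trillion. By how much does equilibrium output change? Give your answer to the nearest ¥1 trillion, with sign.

+¥761 trillion

A lump-sum tax change of −¥275 trillion shifts disposable income by +¥275 trillion; first-round consumption changes by −c × ΔT = −0.83 × (−¥275 trillion) = +¥228.25 trillion.
Expenditure multiplier = 1/(1 − c + m) = 1/(1 − 0.83 + 0.13) = 1/0.3 ≈ 3.333.
The tax multiplier is −c × k ≈ −2.767, so ΔY = k × (−c·ΔT) = (+¥228.25 trillion) / 0.3 ≈ +¥761 trillion.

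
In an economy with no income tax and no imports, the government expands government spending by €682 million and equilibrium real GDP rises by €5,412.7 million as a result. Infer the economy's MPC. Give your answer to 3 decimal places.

0.874

Implied spending multiplier k = ΔY/ΔG = 5,412.7/682 ≈ 7.9365.
Since k = 1/(1 − MPC), MPC = 1 − 1/k = 1 − ΔG/ΔY = 1 − 682/5,412.7 ≈ 0.874.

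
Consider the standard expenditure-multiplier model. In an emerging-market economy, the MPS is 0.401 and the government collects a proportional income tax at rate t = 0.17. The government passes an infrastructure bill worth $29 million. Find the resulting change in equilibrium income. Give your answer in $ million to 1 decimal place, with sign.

+$57.7 million

MPC = 1 − MPS = 1 − 0.401 = 0.599.
Spending multiplier = 1/(1 − c(1−t)) = 1/(1 − 0.599×0.83) = 1/0.50283 ≈ 1.989.
ΔY = k × ΔG = (+$29 million) / 0.50283 ≈ +$57.7 million.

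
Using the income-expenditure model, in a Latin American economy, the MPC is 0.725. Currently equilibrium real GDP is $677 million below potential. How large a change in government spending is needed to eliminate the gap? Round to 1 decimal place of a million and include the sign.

Spending multiplier = 1/(1 − MPC) = 1/(1 − 0.725) = 1/0.275 ≈ 3.636.
Need ΔY = +$677 million, so ΔG = ΔY/k = (+$677 million) × 0.275 ≈ +$186.2 million.
The government should increase government spending by $186.2 million.

+$186.2 million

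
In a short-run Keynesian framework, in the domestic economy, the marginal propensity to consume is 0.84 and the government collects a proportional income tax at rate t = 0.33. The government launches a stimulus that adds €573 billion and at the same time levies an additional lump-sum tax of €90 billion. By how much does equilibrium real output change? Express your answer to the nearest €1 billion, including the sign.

Expenditure multiplier = 1/(1 − c(1−t)) = 1/(1 − 0.84×0.67) = 1/0.4372 ≈ 2.287.
ΔG contributes k·ΔG = (+€573 billion) / 0.4372 ≈ +€1,310.6 billion.
ΔT of +€90 billion changes first-round spending by −c·ΔT = −€75.6 billion, contributing k·(−c·ΔT) = (−€75.6 billion) / 0.4372 ≈ −€172.9 billion.
Net ΔY = k(ΔG − c·ΔT) = (+€497.4 billion) / 0.4372 ≈ +€1,138 billion.

+€1,138 billion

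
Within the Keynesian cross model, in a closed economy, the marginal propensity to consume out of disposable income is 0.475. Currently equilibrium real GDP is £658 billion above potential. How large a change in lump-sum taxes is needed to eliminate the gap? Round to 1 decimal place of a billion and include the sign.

Spending multiplier = 1/(1 − MPC) = 1/(1 − 0.475) = 1/0.525 ≈ 1.905.
Tax multiplier = −c·k = −0.475/0.525 ≈ −0.905. Need ΔY = −£658 billion, so ΔT = ΔY/(−c·k) = −(−£658 billion) × 0.525 / 0.475 ≈ +£727.3 billion.
The government should raise lump-sum taxes by £727.3 billion.

+£727.3 billion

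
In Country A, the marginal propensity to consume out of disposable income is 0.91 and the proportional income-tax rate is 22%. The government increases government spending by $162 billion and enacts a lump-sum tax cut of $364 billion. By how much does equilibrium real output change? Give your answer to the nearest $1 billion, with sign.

Expenditure multiplier = 1/(1 − c(1−t)) = 1/(1 − 0.91×0.78) = 1/0.2902 ≈ 3.446.
ΔG contributes k·ΔG = (+$162 billion) / 0.2902 ≈ +$558.2 billion.
ΔT of −$364 billion changes first-round spending by −c·ΔT = +$331.24 billion, contributing k·(−c·ΔT) = (+$331.24 billion) / 0.2902 ≈ +$1,141.4 billion.
Net ΔY = k(ΔG − c·ΔT) = (+$493.24 billion) / 0.2902 ≈ +$1,700 billion.

+$1,700 billion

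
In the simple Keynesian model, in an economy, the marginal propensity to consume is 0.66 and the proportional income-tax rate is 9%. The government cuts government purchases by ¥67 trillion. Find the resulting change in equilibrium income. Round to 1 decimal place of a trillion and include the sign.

−¥167.8 trillion

Spending multiplier = 1/(1 − c(1−t)) = 1/(1 − 0.66×0.91) = 1/0.3994 ≈ 2.504.
ΔY = k × ΔG = (−¥67 trillion) / 0.3994 ≈ −¥167.8 trillion.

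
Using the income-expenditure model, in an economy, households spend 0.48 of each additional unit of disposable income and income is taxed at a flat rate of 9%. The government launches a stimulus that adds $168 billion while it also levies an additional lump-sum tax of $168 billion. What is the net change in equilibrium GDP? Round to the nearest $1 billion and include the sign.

+$155 billion

Expenditure multiplier = 1/(1 − c(1−t)) = 1/(1 − 0.48×0.91) = 1/0.5632 ≈ 1.776.
ΔG contributes k·ΔG = (+$168 billion) / 0.5632 ≈ +$298.3 billion.
ΔT of +$168 billion changes first-round spending by −c·ΔT = −$80.64 billion, contributing k·(−c·ΔT) = (−$80.64 billion) / 0.5632 ≈ −$143.2 billion.
Net ΔY = k(ΔG − c·ΔT) = (+$87.36 billion) / 0.5632 ≈ +$155 billion.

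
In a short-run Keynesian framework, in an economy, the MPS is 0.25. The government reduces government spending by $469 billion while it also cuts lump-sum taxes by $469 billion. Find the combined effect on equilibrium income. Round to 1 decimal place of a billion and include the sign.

MPC = 1 − MPS = 1 − 0.25 = 0.75.
Expenditure multiplier = 1/(1 − MPC) = 1/(1 − 0.75) = 1/0.25 = 4.
ΔG contributes k·ΔG = (−$469 billion) / 0.25 = −$1,876 billion.
ΔT of −$469 billion changes first-round spending by −c·ΔT = +$351.75 billion, contributing k·(−c·ΔT) = (+$351.75 billion) / 0.25 = +$1,407 billion.
With ΔG = ΔT and no other leakages, the balanced-budget multiplier is 1, so ΔY = ΔG = −$469 billion.

−$469.0 billion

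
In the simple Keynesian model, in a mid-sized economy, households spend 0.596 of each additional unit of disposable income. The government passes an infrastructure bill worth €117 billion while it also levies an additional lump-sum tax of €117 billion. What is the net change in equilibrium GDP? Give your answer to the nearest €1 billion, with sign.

+€117 billion

Expenditure multiplier = 1/(1 − MPC) = 1/(1 − 0.596) = 1/0.404 ≈ 2.475.
ΔG contributes k·ΔG = (+€117 billion) / 0.404 ≈ +€289.6 billion.
ΔT of +€117 billion changes first-round spending by −c·ΔT = −€69.732 billion, contributing k·(−c·ΔT) = (−€69.732 billion) / 0.404 ≈ −€172.6 billion.
With ΔG = ΔT and no other leakages, the balanced-budget multiplier is 1, so ΔY = ΔG = +€117 billion.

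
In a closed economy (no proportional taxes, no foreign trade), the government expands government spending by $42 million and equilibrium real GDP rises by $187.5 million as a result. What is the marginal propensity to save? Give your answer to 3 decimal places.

Implied spending multiplier k = ΔY/ΔG = 187.5/42 ≈ 4.4643.
Since k = 1/(1 − MPC), MPC = 1 − 1/k = 1 − ΔG/ΔY = 1 − 42/187.5 = 0.776.
MPS = 1 − MPC = 0.224.

0.224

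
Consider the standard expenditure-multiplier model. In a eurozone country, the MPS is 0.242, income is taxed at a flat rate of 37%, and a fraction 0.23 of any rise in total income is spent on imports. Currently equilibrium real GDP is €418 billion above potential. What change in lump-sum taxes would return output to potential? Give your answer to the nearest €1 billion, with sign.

MPC = 1 − MPS = 1 − 0.242 = 0.758.
Spending multiplier = 1/(1 − c(1−t) + m) = 1/(1 − 0.758×0.63 + 0.23) = 1/0.75246 ≈ 1.329.
Tax multiplier = −c·k = −0.758/0.75246 ≈ −1.007. Need ΔY = −€418 billion, so ΔT = ΔY/(−c·k) = −(−€418 billion) × 0.75246 / 0.758 ≈ +€415 billion.
The government should raise lump-sum taxes by €415 billion.

+€415 billion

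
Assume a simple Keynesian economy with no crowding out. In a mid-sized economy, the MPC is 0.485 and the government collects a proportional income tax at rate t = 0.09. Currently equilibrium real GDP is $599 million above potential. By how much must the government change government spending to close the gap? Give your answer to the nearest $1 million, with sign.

−$335 million

Spending multiplier = 1/(1 − c(1−t)) = 1/(1 − 0.485×0.91) = 1/0.55865 ≈ 1.79.
Need ΔY = −$599 million, so ΔG = ΔY/k = (−$599 million) × 0.55865 ≈ −$335 million.
The government should cut government spending by $335 million.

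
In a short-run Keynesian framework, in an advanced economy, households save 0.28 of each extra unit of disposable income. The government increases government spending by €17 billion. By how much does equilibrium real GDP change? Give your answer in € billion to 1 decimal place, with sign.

+€60.7 billion

MPC = 1 − MPS = 1 − 0.28 = 0.72.
Spending multiplier = 1/(1 − MPC) = 1/(1 − 0.72) = 1/0.28 ≈ 3.571.
ΔY = k × ΔG = (+€17 billion) / 0.28 ≈ +€60.7 billion.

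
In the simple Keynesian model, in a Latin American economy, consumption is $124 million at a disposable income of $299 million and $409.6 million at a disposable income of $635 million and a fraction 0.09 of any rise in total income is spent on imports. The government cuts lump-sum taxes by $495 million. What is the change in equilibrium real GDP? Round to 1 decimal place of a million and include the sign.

MPC = ΔC/ΔYd = (409.6 − 124)/(635 − 299) = 285.6/336 = 0.85.
A lump-sum tax change of −$495 million shifts disposable income by +$495 million; first-round consumption changes by −c × ΔT = −0.85 × (−$495 million) = +$420.75 million.
Expenditure multiplier = 1/(1 − c + m) = 1/(1 − 0.85 + 0.09) = 1/0.24 ≈ 4.167.
The tax multiplier is −c × k ≈ −3.542, so ΔY = k × (−c·ΔT) = (+$420.75 million) / 0.24 ≈ +$1,753.1 million.

+$1,753.1 million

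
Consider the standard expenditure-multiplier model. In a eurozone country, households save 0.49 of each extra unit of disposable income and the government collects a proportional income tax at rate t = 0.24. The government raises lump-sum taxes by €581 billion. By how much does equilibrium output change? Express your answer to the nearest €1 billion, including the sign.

−€484 billion

MPC = 1 − MPS = 1 − 0.49 = 0.51.
A lump-sum tax change of +€581 billion shifts disposable income by −€581 billion; first-round consumption changes by −c × ΔT = −0.51 × (+€581 billion) = −€296.31 billion.
Expenditure multiplier = 1/(1 − c(1−t)) = 1/(1 − 0.51×0.76) = 1/0.6124 ≈ 1.633.
The tax multiplier is −c × k ≈ −0.833, so ΔY = k × (−c·ΔT) = (−€296.31 billion) / 0.6124 ≈ −€484 billion.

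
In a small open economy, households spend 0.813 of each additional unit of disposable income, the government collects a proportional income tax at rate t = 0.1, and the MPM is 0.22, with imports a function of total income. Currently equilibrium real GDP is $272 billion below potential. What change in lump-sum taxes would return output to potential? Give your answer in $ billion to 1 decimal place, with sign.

Spending multiplier = 1/(1 − c(1−t) + m) = 1/(1 − 0.813×0.9 + 0.22) = 1/0.4883 ≈ 2.048.
Tax multiplier = −c·k = −0.813/0.4883 ≈ −1.665. Need ΔY = +$272 billion, so ΔT = ΔY/(−c·k) = −(+$272 billion) × 0.4883 / 0.813 ≈ −$163.4 billion.
The government should cut lump-sum taxes by $163.4 billion.

−$163.4 billion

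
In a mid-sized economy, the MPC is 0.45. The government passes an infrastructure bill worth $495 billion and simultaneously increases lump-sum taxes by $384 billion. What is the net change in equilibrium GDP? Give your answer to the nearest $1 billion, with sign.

+$586 billion

Expenditure multiplier = 1/(1 − MPC) = 1/(1 − 0.45) = 1/0.55 ≈ 1.818.
ΔG contributes k·ΔG = (+$495 billion) / 0.55 = +$900 billion.
ΔT of +$384 billion changes first-round spending by −c·ΔT = −$172.8 billion, contributing k·(−c·ΔT) = (−$172.8 billion) / 0.55 ≈ −$314.2 billion.
Net ΔY = k(ΔG − c·ΔT) = (+$322.2 billion) / 0.55 ≈ +$586 billion.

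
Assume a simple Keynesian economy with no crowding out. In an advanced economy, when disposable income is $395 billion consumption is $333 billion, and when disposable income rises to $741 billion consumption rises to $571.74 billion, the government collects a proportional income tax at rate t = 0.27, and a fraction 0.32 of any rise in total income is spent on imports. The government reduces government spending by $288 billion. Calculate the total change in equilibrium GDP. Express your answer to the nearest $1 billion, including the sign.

−$353 billion

MPC = ΔC/ΔYd = (571.74 − 333)/(741 − 395) = 238.74/346 = 0.69.
Spending multiplier = 1/(1 − c(1−t) + m) = 1/(1 − 0.69×0.73 + 0.32) = 1/0.8163 ≈ 1.225.
ΔY = k × ΔG = (−$288 billion) / 0.8163 ≈ −$353 billion.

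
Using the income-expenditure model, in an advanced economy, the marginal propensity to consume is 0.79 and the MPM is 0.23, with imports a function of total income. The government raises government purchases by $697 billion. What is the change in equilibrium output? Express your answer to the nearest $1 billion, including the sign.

Government-spending multiplier = 1/(1 − c + m) = 1/(1 − 0.79 + 0.23) = 1/0.44 ≈ 2.273.
ΔY = k × ΔG = (+$697 billion) / 0.44 ≈ +$1,584 billion.

+$1,584 billion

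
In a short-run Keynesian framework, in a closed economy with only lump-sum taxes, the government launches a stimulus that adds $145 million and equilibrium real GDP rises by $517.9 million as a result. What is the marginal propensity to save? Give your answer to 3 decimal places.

Implied spending multiplier k = ΔY/ΔG = 517.9/145 ≈ 3.5717.
Since k = 1/(1 − MPC), MPC = 1 − 1/k = 1 − ΔG/ΔY = 1 − 145/517.9 ≈ 0.720.
MPS = 1 − MPC = 0.280.

0.280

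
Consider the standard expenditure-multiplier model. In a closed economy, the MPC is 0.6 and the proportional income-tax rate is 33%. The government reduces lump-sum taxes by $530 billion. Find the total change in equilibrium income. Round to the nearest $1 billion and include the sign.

A lump-sum tax change of −$530 billion shifts disposable income by +$530 billion; first-round consumption changes by −c × ΔT = −0.6 × (−$530 billion) = +$318 billion.
Expenditure multiplier = 1/(1 − c(1−t)) = 1/(1 − 0.6×0.67) = 1/0.598 ≈ 1.672.
The tax multiplier is −c × k ≈ −1.003, so ΔY = k × (−c·ΔT) = (+$318 billion) / 0.598 ≈ +$532 billion.

+$532 billion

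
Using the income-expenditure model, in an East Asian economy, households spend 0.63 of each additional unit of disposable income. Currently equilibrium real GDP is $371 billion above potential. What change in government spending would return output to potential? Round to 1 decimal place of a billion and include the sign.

−$137.3 billion

Spending multiplier = 1/(1 − MPC) = 1/(1 − 0.63) = 1/0.37 ≈ 2.703.
Need ΔY = −$371 billion, so ΔG = ΔY/k = (−$371 billion) × 0.37 ≈ −$137.3 billion.
The government should cut government spending by $137.3 billion.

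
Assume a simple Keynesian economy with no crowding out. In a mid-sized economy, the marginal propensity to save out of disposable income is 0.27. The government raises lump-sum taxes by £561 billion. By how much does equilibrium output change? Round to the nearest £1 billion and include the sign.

MPC = 1 − MPS = 1 − 0.27 = 0.73.
A lump-sum tax change of +£561 billion shifts disposable income by −£561 billion; first-round consumption changes by −c × ΔT = −0.73 × (+£561 billion) = −£409.53 billion.
Expenditure multiplier = 1/(1 − MPC) = 1/(1 − 0.73) = 1/0.27 ≈ 3.704.
The tax multiplier is −c × k ≈ −2.704, so ΔY = k × (−c·ΔT) = (−£409.53 billion) / 0.27 ≈ −£1,517 billion.

−£1,517 billion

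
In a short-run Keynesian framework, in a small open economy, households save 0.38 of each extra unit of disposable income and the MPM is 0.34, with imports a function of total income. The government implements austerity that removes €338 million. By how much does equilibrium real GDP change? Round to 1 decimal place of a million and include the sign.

MPC = 1 − MPS = 1 − 0.38 = 0.62.
Spending multiplier = 1/(1 − c + m) = 1/(1 − 0.62 + 0.34) = 1/0.72 ≈ 1.389.
ΔY = k × ΔG = (−€338 million) / 0.72 ≈ −€469.4 million.

−€469.4 million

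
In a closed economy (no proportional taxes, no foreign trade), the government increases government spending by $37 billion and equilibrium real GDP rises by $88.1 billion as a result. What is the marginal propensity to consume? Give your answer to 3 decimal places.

0.580

Implied spending multiplier k = ΔY/ΔG = 88.1/37 ≈ 2.3811.
Since k = 1/(1 − MPC), MPC = 1 − 1/k = 1 − ΔG/ΔY = 1 − 37/88.1 ≈ 0.580.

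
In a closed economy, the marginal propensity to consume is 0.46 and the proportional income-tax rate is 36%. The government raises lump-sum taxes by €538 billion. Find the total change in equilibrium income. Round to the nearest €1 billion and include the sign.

−€351 billion

A lump-sum tax change of +€538 billion shifts disposable income by −€538 billion; first-round consumption changes by −c × ΔT = −0.46 × (+€538 billion) = −€247.48 billion.
Expenditure multiplier = 1/(1 − c(1−t)) = 1/(1 − 0.46×0.64) = 1/0.7056 ≈ 1.417.
The tax multiplier is −c × k ≈ −0.652, so ΔY = k × (−c·ΔT) = (−€247.48 billion) / 0.7056 ≈ −€351 billion.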